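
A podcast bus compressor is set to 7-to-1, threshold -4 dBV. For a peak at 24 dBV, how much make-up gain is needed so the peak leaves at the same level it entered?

24 dB

The peak compresses to -4 + 28/7 = 0 dBV.
To reach 24 dBV requires 24 − 0 = 24 dB of make-up.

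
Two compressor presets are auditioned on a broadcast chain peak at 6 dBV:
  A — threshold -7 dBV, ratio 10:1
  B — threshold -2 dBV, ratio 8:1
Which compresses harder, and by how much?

A: 13 dB over, compressed to 1.3 dB over, so 11.7 dB of GR.
B: 8 dB over, compressed to 1 dB over, so 7 dB of GR.
A applies 4.7 dB more gain reduction.

A, by 4.7 dB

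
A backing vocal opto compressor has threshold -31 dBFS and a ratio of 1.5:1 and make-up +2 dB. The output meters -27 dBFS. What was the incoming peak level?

-28 dBFS

Before make-up, the level was -27 − 2 = -29 dBFS.
The compressed level sits -29 − (-31) = 2 dB over threshold.
Before 1.5:1 compression the overshoot was 2 × 1.5 = 3 dB, so input = -31 + 3 = -28 dBFS.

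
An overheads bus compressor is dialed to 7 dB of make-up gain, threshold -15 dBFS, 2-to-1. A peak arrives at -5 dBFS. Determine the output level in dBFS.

-3 dBFS

Overshoot: -5 − (-15) = 10 dB.
2:1 compression reduces that to 10/2 = 5 dB over.
Output = -15 + 5 = -10 dBFS; make-up adds 7 dB, giving -3 dBFS.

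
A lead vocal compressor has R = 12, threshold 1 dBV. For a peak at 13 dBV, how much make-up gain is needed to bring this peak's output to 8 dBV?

Without make-up, output = threshold + overshoot/12 = 1 + 1 = 2 dBV.
Gap to target: 6 dB.

6 dB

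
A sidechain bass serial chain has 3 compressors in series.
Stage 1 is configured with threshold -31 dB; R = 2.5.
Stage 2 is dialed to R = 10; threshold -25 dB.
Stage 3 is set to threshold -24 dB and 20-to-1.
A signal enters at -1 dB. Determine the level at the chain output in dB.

Stage 1: 30 dB above -31 dB, reduced 2.5:1 to 12 dB above → -19 dB.
Stage 2: overshoot 6 dB → 6/10 = 0.6 dB → -24.4 dB.
Stage 3: below threshold (-24.4 ≤ -24); passes unchanged; output -24.4 dB.

-24.4 dB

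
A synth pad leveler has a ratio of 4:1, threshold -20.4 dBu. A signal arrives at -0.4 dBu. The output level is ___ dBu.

The input is 20 dB above the -20.4 dBu threshold.
The 20 dB excess becomes 5 dB after 4:1 reduction.
That puts the output at -15.4 dBu.

-15.4 dBu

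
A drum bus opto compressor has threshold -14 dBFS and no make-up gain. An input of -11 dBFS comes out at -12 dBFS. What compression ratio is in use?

Input overshoot = -11 − (-14) = 3 dB; output overshoot = -12 − (-14) = 2 dB.
Ratio = 3 / 2 = 1.5.

1.5:1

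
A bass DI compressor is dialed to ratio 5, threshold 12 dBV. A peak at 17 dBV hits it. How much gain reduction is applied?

17 dBV exceeds the threshold by 5 dB.
After 5:1 compression the overshoot becomes 5/5 = 1 dB.
So the signal is attenuated by 5 − 1 = 4 dB.

4 dB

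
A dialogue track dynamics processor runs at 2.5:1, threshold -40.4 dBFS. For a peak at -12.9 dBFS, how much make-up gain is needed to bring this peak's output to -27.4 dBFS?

2 dB

Without make-up, output = threshold + overshoot/2.5 = -40.4 + 11 = -29.4 dBFS.
Gap to target: 2 dB.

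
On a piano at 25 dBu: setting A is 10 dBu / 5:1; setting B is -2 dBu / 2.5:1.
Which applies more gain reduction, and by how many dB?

A: 15 dB over, compressed to 3 dB over, so 12 dB of GR.
B: 27 dB over, compressed to 10.8 dB over, so 16.2 dB of GR.
B reduces 4.2 dB more.

B, by 4.2 dB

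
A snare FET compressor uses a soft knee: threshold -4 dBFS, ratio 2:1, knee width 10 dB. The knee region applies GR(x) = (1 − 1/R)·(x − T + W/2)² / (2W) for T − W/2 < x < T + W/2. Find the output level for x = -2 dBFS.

x − T + W/2 = -2 − (-4) + 5 = 7.
GR = (1 − 1/2) × 7² / 20 = 0.5 × 49 / 20 = 1.225 dB.
Output = -2 − 1.225 = -3.225 dBFS.

-3.225 dBFS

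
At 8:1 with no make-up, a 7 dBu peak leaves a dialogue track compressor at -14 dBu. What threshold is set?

Gain reduction = 7 − (-14) = 21 dB; output overshoot = GR / (R − 1) = 21 / 7 = 3 dB.
Threshold = output − output overshoot = -14 − 3 = -17 dBu.

-17 dBu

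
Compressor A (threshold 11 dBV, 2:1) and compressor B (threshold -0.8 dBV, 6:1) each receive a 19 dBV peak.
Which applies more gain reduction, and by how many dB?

B, by 12.5 dB

A: overshoot 8 dB → output overshoot 4 dB → GR 4 dB.
B: overshoot 19.8 dB → output overshoot 3.3 dB → GR 16.5 dB.
B applies 12.5 dB more gain reduction.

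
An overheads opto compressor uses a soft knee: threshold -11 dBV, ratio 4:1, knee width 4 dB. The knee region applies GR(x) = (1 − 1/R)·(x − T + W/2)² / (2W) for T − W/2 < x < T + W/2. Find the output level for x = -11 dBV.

x − T + W/2 = -11 − (-11) + 2 = 2.
GR = (1 − 1/4) × 2² / 8 = 0.75 × 4 / 8 = 0.375 dB.
Output = -11 − 0.375 = -11.375 dBV.

-11.375 dBV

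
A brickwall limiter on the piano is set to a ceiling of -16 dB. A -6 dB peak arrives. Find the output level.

-16 dB

A brickwall limiter is an ∞:1 compressor: any input above the ceiling is clamped to -16 dB.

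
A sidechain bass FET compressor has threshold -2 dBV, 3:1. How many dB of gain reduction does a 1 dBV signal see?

2 dB

The signal is 3 dB above threshold.
At 3:1, output sits 3/3 = 1 dB above threshold.
So the signal is attenuated by 3 − 1 = 2 dB.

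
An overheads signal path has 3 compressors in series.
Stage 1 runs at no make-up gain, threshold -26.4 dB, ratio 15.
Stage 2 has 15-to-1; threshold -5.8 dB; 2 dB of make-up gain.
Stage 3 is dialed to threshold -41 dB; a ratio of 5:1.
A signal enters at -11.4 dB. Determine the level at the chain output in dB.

-37.48 dB

Stage 1: 15 dB above -26.4 dB, reduced 15:1 to 1 dB above → -25.4 dB.
Stage 2: below threshold (-25.4 ≤ -5.8); passes unchanged; make-up brings it to -23.4 dB.
Stage 3: -23.4 dB is 17.6 dB over -41 dB; at 5:1 that becomes 3.52 dB over, giving -37.48 dB.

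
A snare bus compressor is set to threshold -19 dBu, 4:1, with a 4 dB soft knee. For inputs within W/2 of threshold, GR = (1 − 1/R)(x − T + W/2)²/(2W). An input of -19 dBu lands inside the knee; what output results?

-19.375 dBu

x − T + W/2 = -19 − (-19) + 2 = 2.
GR = (1 − 1/4) × 2² / 8 = 0.75 × 4 / 8 = 0.375 dB.
Output = -19 − 0.375 = -19.375 dBu.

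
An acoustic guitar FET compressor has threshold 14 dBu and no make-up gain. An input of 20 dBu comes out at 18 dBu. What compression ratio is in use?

1.5:1

Input overshoot = 20 − 14 = 6 dB; output overshoot = 18 − 14 = 4 dB.
Ratio = 6 / 4 = 1.5.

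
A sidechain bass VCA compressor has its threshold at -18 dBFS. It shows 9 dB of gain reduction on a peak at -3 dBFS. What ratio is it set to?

2.5:1

Input overshoot = -3 − (-18) = 15 dB.
Output overshoot = 15 − 9 = 6 dB.
Ratio = input overshoot / output overshoot = 15 / 6 = 2.5.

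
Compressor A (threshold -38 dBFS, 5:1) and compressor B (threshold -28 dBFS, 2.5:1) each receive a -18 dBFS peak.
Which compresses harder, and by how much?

A: overshoot 20 dB → output overshoot 4 dB → GR 16 dB.
B: overshoot 10 dB → output overshoot 4 dB → GR 6 dB.
A reduces 10 dB more.

A, by 10 dB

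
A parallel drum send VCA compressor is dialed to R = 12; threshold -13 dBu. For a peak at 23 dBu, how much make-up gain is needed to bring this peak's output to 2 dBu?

Overshoot 36 dB → 36/12 = 3 dB after compression, so the compressed level is -13 + 3 = -10 dBu.
Make-up = target − compressed = 2 − (-10) = 12 dB.

12 dB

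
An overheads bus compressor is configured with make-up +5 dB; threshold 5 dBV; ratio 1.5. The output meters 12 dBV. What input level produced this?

Stripping the +5 dB make-up gives 7 dBV at the gain stage.
The compressed level sits 7 − 5 = 2 dB over threshold.
Before 1.5:1 compression the overshoot was 2 × 1.5 = 3 dB, so input = 5 + 3 = 8 dBV.

8 dBV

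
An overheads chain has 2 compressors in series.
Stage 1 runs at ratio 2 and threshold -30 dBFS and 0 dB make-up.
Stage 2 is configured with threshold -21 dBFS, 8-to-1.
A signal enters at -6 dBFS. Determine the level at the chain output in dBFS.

-20.625 dBFS

Stage 1: 24 dB above -30 dBFS, reduced 2:1 to 12 dB above → -18 dBFS.
Stage 2: -18 dBFS is 3 dB over -21 dBFS; at 8:1 that becomes 0.375 dB over, giving -20.625 dBFS.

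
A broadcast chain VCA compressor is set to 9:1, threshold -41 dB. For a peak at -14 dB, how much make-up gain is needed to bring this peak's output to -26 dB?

The peak compresses to -41 + 27/9 = -38 dB.
To reach -26 dB requires -26 − (-38) = 12 dB of make-up.

12 dB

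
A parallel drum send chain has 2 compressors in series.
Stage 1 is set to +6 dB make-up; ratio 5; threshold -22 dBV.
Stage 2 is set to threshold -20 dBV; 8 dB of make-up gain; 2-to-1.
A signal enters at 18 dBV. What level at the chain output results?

Stage 1: 40 dB above -22 dBV, reduced 5:1 to 8 dB above → -14 dBV; +6 dB make-up → -8 dBV.
Stage 2: -8 dBV is 12 dB over -20 dBV; at 2:1 that becomes 6 dB over, giving -14 dBV; +8 dB make-up → -6 dBV.

-6 dBV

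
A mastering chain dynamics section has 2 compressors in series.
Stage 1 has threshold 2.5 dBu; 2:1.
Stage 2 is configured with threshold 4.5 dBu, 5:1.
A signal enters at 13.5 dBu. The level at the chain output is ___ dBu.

5.2 dBu

Stage 1: 13.5 dBu is 11 dB over 2.5 dBu; at 2:1 that becomes 5.5 dB over, giving 8 dBu.
Stage 2: 8 dBu is 3.5 dB over 4.5 dBu; at 5:1 that becomes 0.7 dB over, giving 5.2 dBu.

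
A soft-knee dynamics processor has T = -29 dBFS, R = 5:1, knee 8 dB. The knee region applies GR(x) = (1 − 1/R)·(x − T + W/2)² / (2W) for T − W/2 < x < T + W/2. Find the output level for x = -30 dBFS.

-30.45 dBFS

x − T + W/2 = -30 − (-29) + 4 = 3.
GR = (1 − 1/5) × 3² / 16 = 0.8 × 9 / 16 = 0.45 dB.
Output = -30 − 0.45 = -30.45 dBFS.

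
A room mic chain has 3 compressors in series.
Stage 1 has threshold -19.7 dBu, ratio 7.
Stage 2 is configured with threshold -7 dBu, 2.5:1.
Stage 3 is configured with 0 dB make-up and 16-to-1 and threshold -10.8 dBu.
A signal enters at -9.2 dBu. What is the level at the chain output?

Stage 1: overshoot 10.5 dB → 10.5/7 = 1.5 dB → -18.2 dBu.
Stage 2: -18.2 dBu ≤ -7 dBu, so stage 2 doesn't engage; output -18.2 dBu.
Stage 3: -18.2 dBu ≤ -10.8 dBu, so stage 3 doesn't engage; output -18.2 dBu.

-18.2 dBu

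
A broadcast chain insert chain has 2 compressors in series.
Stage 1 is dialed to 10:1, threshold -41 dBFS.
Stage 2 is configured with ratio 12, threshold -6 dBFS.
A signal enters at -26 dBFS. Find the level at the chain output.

-39.5 dBFS

Stage 1: overshoot 15 dB → 15/10 = 1.5 dB → -39.5 dBFS.
Stage 2: below threshold (-39.5 ≤ -6); passes unchanged; output -39.5 dBFS.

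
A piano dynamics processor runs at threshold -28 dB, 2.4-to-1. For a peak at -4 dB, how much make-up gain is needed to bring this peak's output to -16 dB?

Overshoot 24 dB → 24/2.4 = 10 dB after compression, so the compressed level is -28 + 10 = -18 dB.
Make-up = target − compressed = -16 − (-18) = 2 dB.

2 dB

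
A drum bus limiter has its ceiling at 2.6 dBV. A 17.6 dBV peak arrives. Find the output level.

2.6 dBV

The limiter clamps the peak to its 2.6 dBV ceiling.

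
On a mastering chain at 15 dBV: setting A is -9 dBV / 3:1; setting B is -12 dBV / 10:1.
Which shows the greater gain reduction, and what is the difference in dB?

B, by 8.3 dB

A: GR = 24 − 24/3 = 16 dB.
B: GR = 27 − 27/10 = 24.3 dB.
Difference: 8.3 dB in favour of B.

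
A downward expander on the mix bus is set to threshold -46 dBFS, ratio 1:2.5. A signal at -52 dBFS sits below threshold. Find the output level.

-61 dBFS

Undershoot = (-46) − (-52) = 6 dB.
At 1:2.5, that expands to 15 dB under threshold.
Output = -46 − 15 = -61 dBFS.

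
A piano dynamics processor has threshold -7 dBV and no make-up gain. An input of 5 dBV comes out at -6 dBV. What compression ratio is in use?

12:1

Input overshoot = 5 − (-7) = 12 dB; output overshoot = -6 − (-7) = 1 dB.
Ratio = 12 / 1 = 12.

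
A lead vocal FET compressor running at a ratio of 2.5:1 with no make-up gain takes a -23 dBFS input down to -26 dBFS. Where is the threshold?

Input is 5 dB above T (since output overshoot × R = input overshoot: (-26 − T)·2.5 = -23 − T gives T = -28 dBFS).
Check: -28 + (-23 − (-28))/2.5 = -28 + 2 = -26 dBFS. ✓

-28 dBFS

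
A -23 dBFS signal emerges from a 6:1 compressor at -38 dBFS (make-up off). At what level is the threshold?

-41 dBFS

Input is 18 dB above T (since output overshoot × R = input overshoot: (-38 − T)·6 = -23 − T gives T = -41 dBFS).
Check: -41 + (-23 − (-41))/6 = -41 + 3 = -38 dBFS. ✓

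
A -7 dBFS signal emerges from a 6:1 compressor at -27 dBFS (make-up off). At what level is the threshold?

Input is 24 dB above T (since output overshoot × R = input overshoot: (-27 − T)·6 = -7 − T gives T = -31 dBFS).
Check: -31 + (-7 − (-31))/6 = -31 + 4 = -27 dBFS. ✓

-31 dBFS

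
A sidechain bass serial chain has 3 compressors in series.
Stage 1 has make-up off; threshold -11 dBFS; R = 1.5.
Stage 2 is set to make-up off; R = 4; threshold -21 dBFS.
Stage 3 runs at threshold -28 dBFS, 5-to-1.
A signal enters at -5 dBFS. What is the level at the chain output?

-25.9 dBFS

Stage 1: 6 dB above -11 dBFS, reduced 1.5:1 to 4 dB above → -7 dBFS.
Stage 2: -7 dBFS is 14 dB over -21 dBFS; at 4:1 that becomes 3.5 dB over, giving -17.5 dBFS.
Stage 3: 10.5 dB above -28 dBFS, reduced 5:1 to 2.1 dB above → -25.9 dBFS.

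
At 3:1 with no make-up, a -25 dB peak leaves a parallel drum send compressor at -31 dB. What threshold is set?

-34 dB

Let T be the threshold. Output overshoot = (input overshoot)/R, so -31 − T = (-25 − T)/3.
3·(-31 − T) = -25 − T → 2·T = -93 − (-25) = -68.
T = -68/2 = -34 dB.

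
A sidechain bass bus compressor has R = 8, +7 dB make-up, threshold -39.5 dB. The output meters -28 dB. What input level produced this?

-3.5 dB

Stripping the +7 dB make-up gives -35 dB at the gain stage.
The compressed level sits -35 − (-39.5) = 4.5 dB over threshold.
Input overshoot = R × output overshoot = 36 dB → input = -39.5 + 36 = -3.5 dB.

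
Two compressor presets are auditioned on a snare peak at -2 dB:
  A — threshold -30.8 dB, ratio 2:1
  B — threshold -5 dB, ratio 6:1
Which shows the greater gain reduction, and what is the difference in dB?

A: 28.8 dB over, compressed to 14.4 dB over, so 14.4 dB of GR.
B: 3 dB over, compressed to 0.5 dB over, so 2.5 dB of GR.
A reduces 11.9 dB more.

A, by 11.9 dB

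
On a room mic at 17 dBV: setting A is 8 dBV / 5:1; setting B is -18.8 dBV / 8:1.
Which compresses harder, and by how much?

A: GR = 9 − 9/5 = 7.2 dB.
B: GR = 35.8 − 35.8/8 = 31.325 dB.
B reduces 24.125 dB more.

B, by 24.125 dB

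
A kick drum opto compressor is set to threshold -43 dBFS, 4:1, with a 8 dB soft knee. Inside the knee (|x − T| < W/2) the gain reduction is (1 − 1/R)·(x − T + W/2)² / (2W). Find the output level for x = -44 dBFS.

x − T + W/2 = -44 − (-43) + 4 = 3.
GR = (1 − 1/4) × 3² / 16 = 0.75 × 9 / 16 = 0.421875 dB.
Output = -44 − 0.421875 = -44.421875 dBFS.

-44.421875 dBFS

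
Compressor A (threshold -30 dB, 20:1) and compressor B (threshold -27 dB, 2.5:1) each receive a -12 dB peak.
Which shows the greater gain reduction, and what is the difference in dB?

A, by 8.1 dB

A: overshoot 18 dB → output overshoot 0.9 dB → GR 17.1 dB.
B: overshoot 15 dB → output overshoot 6 dB → GR 9 dB.
A reduces 8.1 dB more.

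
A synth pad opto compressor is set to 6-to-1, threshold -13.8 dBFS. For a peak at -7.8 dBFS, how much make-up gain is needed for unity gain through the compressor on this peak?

5 dB

Overshoot 6 dB → 6/6 = 1 dB after compression, so the compressed level is -13.8 + 1 = -12.8 dBFS.
Make-up = target − compressed = -7.8 − (-12.8) = 5 dB.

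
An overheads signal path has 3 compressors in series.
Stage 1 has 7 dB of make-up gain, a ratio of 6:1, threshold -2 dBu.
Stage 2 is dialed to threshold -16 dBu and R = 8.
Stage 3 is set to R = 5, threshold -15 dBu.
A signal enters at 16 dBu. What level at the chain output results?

Stage 1: 16 dBu is 18 dB over -2 dBu; at 6:1 that becomes 3 dB over, giving 1 dBu; +7 dB make-up → 8 dBu.
Stage 2: 8 dBu is 24 dB over -16 dBu; at 8:1 that becomes 3 dB over, giving -13 dBu.
Stage 3: 2 dB above -15 dBu, reduced 5:1 to 0.4 dB above → -14.6 dBu.

-14.6 dBu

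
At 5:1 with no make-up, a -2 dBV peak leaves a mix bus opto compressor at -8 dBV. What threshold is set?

-9.5 dBV

Gain reduction = -2 − (-8) = 6 dB; output overshoot = GR / (R − 1) = 6 / 4 = 1.5 dB.
Threshold = output − output overshoot = -8 − 1.5 = -9.5 dBV.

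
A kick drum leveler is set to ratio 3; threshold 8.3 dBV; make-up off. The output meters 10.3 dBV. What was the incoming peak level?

14.3 dBV

The compressed level sits 10.3 − 8.3 = 2 dB over threshold.
Undo the ratio: input overshoot = 2 × 3 = 6 dB, giving input = 14.3 dBV.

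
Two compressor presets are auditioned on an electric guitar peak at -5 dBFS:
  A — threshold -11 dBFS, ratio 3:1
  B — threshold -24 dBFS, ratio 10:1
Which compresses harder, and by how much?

A: 6 dB over, compressed to 2 dB over, so 4 dB of GR.
B: 19 dB over, compressed to 1.9 dB over, so 17.1 dB of GR.
B reduces 13.1 dB more.

B, by 13.1 dB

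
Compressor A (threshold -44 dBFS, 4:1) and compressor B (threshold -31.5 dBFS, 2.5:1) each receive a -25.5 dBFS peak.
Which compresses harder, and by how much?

A, by 10.275 dB

A: GR = 18.5 − 18.5/4 = 13.875 dB.
B: GR = 6 − 6/2.5 = 3.6 dB.
Difference: 10.275 dB in favour of A.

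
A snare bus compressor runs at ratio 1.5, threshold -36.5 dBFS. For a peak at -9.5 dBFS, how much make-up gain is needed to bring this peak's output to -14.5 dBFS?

The peak compresses to -36.5 + 27/1.5 = -18.5 dBFS.
To reach -14.5 dBFS requires -14.5 − (-18.5) = 4 dB of make-up.

4 dB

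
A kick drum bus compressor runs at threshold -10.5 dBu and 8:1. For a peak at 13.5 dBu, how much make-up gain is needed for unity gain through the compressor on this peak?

Without make-up, output = threshold + overshoot/8 = -10.5 + 3 = -7.5 dBu.
Gap to target: 21 dB.

21 dB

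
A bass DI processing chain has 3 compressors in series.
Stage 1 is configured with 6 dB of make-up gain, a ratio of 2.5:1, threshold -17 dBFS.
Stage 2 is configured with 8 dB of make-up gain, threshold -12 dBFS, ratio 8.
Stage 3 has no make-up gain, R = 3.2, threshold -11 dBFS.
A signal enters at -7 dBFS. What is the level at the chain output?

-8.617188 dBFS

Stage 1: 10 dB above -17 dBFS, reduced 2.5:1 to 4 dB above → -13 dBFS; +6 dB make-up → -7 dBFS.
Stage 2: 5 dB above -12 dBFS, reduced 8:1 to 0.625 dB above → -11.375 dBFS; +8 dB make-up → -3.375 dBFS.
Stage 3: 7.625 dB above -11 dBFS, reduced 3.2:1 to 2.382812 dB above → -8.617188 dBFS.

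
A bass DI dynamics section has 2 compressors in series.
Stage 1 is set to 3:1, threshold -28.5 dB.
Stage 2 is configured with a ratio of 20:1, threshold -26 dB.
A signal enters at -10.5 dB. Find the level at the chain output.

-25.825 dB

Stage 1: overshoot 18 dB → 18/3 = 6 dB → -22.5 dB.
Stage 2: overshoot 3.5 dB → 3.5/20 = 0.175 dB → -25.825 dB.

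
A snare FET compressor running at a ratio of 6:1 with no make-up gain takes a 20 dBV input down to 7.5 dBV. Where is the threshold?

5 dBV

Let T be the threshold. Output overshoot = (input overshoot)/R, so 7.5 − T = (20 − T)/6.
6·(7.5 − T) = 20 − T → 5·T = 45 − 20 = 25.
T = 25/5 = 5 dBV.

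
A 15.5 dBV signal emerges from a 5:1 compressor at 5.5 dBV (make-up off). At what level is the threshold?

3 dBV

Gain reduction = 15.5 − 5.5 = 10 dB; output overshoot = GR / (R − 1) = 10 / 4 = 2.5 dB.
Threshold = output − output overshoot = 5.5 − 2.5 = 3 dBV.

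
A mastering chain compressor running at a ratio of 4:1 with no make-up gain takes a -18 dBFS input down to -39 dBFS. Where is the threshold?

-46 dBFS

Gain reduction = -18 − (-39) = 21 dB; output overshoot = GR / (R − 1) = 21 / 3 = 7 dB.
Threshold = output − output overshoot = -39 − 7 = -46 dBFS.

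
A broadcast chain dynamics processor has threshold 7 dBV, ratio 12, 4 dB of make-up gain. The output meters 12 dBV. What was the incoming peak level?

19 dBV

Before make-up, the level was 12 − 4 = 8 dBV.
The compressed level sits 8 − 7 = 1 dB over threshold.
Input overshoot = R × output overshoot = 12 dB → input = 7 + 12 = 19 dBV.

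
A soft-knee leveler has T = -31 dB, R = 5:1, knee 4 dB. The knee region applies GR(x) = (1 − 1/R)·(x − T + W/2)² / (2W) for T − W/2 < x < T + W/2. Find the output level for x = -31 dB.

-31.4 dB

x − T + W/2 = -31 − (-31) + 2 = 2.
GR = (1 − 1/5) × 2² / 8 = 0.8 × 4 / 8 = 0.4 dB.
Output = -31 − 0.4 = -31.4 dB.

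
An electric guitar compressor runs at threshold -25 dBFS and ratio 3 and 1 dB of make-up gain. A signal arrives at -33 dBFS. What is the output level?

-32 dBFS

-33 dBFS is 8 dB below the -25 dBFS threshold, so no gain reduction is applied.
Make-up gain adds 1 dB: -33 + 1 = -32 dBFS.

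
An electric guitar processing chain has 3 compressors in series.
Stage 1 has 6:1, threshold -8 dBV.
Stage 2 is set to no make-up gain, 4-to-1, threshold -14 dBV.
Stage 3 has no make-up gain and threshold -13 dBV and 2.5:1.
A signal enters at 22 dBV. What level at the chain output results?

Stage 1: overshoot 30 dB → 30/6 = 5 dB → -3 dBV.
Stage 2: 11 dB above -14 dBV, reduced 4:1 to 2.75 dB above → -11.25 dBV.
Stage 3: 1.75 dB above -13 dBV, reduced 2.5:1 to 0.7 dB above → -12.3 dBV.

-12.3 dBV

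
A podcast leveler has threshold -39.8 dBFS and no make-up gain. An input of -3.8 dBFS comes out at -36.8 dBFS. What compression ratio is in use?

12:1

Input overshoot = -3.8 − (-39.8) = 36 dB; output overshoot = -36.8 − (-39.8) = 3 dB.
Ratio = 36 / 3 = 12.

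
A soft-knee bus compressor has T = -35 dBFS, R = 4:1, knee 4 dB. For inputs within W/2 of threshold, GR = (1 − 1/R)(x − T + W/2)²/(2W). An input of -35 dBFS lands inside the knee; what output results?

x − T + W/2 = -35 − (-35) + 2 = 2.
GR = (1 − 1/4) × 2² / 8 = 0.75 × 4 / 8 = 0.375 dB.
Output = -35 − 0.375 = -35.375 dBFS.

-35.375 dBFS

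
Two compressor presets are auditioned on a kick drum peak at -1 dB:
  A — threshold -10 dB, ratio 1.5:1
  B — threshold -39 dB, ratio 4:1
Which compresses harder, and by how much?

B, by 25.5 dB

A: overshoot 9 dB → output overshoot 6 dB → GR 3 dB.
B: overshoot 38 dB → output overshoot 9.5 dB → GR 28.5 dB.
Difference: 25.5 dB in favour of B.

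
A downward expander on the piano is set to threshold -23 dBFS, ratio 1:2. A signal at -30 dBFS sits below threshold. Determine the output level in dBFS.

Undershoot = (-23) − (-30) = 7 dB.
At 1:2, that expands to 14 dB under threshold.
Output = -23 − 14 = -37 dBFS.

-37 dBFS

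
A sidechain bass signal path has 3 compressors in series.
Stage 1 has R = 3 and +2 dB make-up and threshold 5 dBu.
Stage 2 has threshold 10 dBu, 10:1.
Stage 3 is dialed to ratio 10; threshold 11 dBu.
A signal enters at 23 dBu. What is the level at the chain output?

10.3 dBu

Stage 1: overshoot 18 dB → 18/3 = 6 dB → 11 dBu; +2 dB make-up → 13 dBu.
Stage 2: overshoot 3 dB → 3/10 = 0.3 dB → 10.3 dBu.
Stage 3: 10.3 dBu is at or below the 11 dBu threshold — no compression; output 10.3 dBu.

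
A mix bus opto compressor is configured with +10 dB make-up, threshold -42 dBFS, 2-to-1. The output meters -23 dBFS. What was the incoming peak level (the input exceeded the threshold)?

-24 dBFS

Before make-up, the level was -23 − 10 = -33 dBFS.
Post-compression overshoot = -33 − (-42) = 9 dB.
Before 2:1 compression the overshoot was 9 × 2 = 18 dB, so input = -42 + 18 = -24 dBFS.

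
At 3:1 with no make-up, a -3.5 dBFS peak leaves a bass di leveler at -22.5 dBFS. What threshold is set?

Gain reduction = -3.5 − (-22.5) = 19 dB; output overshoot = GR / (R − 1) = 19 / 2 = 9.5 dB.
Threshold = output − output overshoot = -22.5 − 9.5 = -32 dBFS.

-32 dBFS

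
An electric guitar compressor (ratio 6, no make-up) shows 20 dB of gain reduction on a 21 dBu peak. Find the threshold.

Let T be the threshold. Output overshoot = (input overshoot)/R, so 1 − T = (21 − T)/6.
6·(1 − T) = 21 − T → 5·T = 6 − 21 = -15.
T = -15/5 = -3 dBu.

-3 dBu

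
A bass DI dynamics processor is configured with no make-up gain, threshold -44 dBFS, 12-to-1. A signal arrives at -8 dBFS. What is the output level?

-41 dBFS

-8 dBFS sits 36 dB over threshold.
The 36 dB excess becomes 3 dB after 12:1 reduction.
Output = -44 + 3 = -41 dBFS.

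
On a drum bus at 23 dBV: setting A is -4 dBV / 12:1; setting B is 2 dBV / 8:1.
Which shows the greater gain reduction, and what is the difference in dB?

A, by 6.375 dB

A: overshoot 27 dB → output overshoot 2.25 dB → GR 24.75 dB.
B: overshoot 21 dB → output overshoot 2.625 dB → GR 18.375 dB.
A reduces 6.375 dB more.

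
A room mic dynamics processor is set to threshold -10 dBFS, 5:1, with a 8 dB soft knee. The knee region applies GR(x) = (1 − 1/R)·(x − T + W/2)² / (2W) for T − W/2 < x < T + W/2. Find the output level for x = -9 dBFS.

x − T + W/2 = -9 − (-10) + 4 = 5.
GR = (1 − 1/5) × 5² / 16 = 0.8 × 25 / 16 = 1.25 dB.
Output = -9 − 1.25 = -10.25 dBFS.

-10.25 dBFS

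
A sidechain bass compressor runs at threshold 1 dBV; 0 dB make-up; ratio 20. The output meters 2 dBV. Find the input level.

The compressed level sits 2 − 1 = 1 dB over threshold.
Undo the ratio: input overshoot = 1 × 20 = 20 dB, giving input = 21 dBV.

21 dBV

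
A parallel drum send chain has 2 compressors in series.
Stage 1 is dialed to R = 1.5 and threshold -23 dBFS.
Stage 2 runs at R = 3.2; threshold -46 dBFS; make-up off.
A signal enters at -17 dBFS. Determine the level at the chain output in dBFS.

Stage 1: -17 dBFS is 6 dB over -23 dBFS; at 1.5:1 that becomes 4 dB over, giving -19 dBFS.
Stage 2: overshoot 27 dB → 27/3.2 = 8.4375 dB → -37.5625 dBFS.

-37.5625 dBFS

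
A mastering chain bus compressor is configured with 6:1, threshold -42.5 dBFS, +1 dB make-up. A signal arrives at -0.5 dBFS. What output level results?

-34.5 dBFS

The input is 42 dB above the -42.5 dBFS threshold.
The 42 dB excess becomes 7 dB after 6:1 reduction.
Output = -42.5 + 7 = -35.5 dBFS; make-up adds 1 dB, giving -34.5 dBFS.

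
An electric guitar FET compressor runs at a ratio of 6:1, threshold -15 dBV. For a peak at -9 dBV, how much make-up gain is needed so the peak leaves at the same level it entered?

5 dB

Overshoot 6 dB → 6/6 = 1 dB after compression, so the compressed level is -15 + 1 = -14 dBV.
Make-up = target − compressed = -9 − (-14) = 5 dB.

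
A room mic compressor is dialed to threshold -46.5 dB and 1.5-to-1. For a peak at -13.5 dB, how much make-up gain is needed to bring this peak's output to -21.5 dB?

3 dB

The peak compresses to -46.5 + 33/1.5 = -24.5 dB.
To reach -21.5 dB requires -21.5 − (-24.5) = 3 dB of make-up.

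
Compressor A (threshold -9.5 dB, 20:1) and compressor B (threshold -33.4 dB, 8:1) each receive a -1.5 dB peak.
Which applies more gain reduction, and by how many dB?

A: overshoot 8 dB → output overshoot 0.4 dB → GR 7.6 dB.
B: overshoot 31.9 dB → output overshoot 3.9875 dB → GR 27.9125 dB.
B applies 20.3125 dB more gain reduction.

B, by 20.3125 dB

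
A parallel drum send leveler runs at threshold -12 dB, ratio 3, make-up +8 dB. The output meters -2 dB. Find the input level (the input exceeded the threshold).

Remove make-up: -2 − 8 = -10 dB.
That's 2 dB above the -12 dB threshold.
Input overshoot = R × output overshoot = 6 dB → input = -12 + 6 = -6 dB.

-6 dB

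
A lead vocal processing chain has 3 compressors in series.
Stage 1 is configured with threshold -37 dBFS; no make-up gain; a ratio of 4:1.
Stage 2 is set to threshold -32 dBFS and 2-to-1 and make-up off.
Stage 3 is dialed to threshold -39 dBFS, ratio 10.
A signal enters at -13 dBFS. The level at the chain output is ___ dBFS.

Stage 1: 24 dB above -37 dBFS, reduced 4:1 to 6 dB above → -31 dBFS.
Stage 2: overshoot 1 dB → 1/2 = 0.5 dB → -31.5 dBFS.
Stage 3: -31.5 dBFS is 7.5 dB over -39 dBFS; at 10:1 that becomes 0.75 dB over, giving -38.25 dBFS.

-38.25 dBFS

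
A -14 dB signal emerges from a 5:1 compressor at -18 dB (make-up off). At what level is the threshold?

Let T be the threshold. Output overshoot = (input overshoot)/R, so -18 − T = (-14 − T)/5.
5·(-18 − T) = -14 − T → 4·T = -90 − (-14) = -76.
T = -76/4 = -19 dB.

-19 dB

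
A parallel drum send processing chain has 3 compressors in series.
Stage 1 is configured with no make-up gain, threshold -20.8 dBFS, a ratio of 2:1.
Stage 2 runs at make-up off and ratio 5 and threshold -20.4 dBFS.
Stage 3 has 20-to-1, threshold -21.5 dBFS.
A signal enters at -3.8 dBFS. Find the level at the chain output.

Stage 1: overshoot 17 dB → 17/2 = 8.5 dB → -12.3 dBFS.
Stage 2: -12.3 dBFS is 8.1 dB over -20.4 dBFS; at 5:1 that becomes 1.62 dB over, giving -18.78 dBFS.
Stage 3: 2.72 dB above -21.5 dBFS, reduced 20:1 to 0.136 dB above → -21.364 dBFS.

-21.364 dBFS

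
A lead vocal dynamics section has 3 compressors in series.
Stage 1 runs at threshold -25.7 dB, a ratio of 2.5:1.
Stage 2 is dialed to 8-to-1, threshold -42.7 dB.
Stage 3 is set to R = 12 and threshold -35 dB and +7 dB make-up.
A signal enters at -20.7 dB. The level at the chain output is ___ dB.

-33.325 dB

Stage 1: -20.7 dB is 5 dB over -25.7 dB; at 2.5:1 that becomes 2 dB over, giving -23.7 dB.
Stage 2: 19 dB above -42.7 dB, reduced 8:1 to 2.375 dB above → -40.325 dB.
Stage 3: below threshold (-40.325 ≤ -35); passes unchanged; make-up brings it to -33.325 dB.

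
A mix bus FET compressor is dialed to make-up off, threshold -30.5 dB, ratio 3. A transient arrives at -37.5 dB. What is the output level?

-37.5 dB

-37.5 dB is 7 dB below the -30.5 dB threshold, so no gain reduction is applied.
Output = input = -37.5 dB.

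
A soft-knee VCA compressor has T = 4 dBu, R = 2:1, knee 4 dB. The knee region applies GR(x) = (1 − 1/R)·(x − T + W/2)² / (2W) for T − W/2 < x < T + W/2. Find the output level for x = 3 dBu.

x − T + W/2 = 3 − 4 + 2 = 1.
GR = (1 − 1/2) × 1² / 8 = 0.5 × 1 / 8 = 0.0625 dB.
Output = 3 − 0.0625 = 2.9375 dBu.

2.9375 dBu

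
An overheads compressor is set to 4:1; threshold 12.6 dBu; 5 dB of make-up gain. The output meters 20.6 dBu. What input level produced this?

24.6 dBu

Before make-up, the level was 20.6 − 5 = 15.6 dBu.
Post-compression overshoot = 15.6 − 12.6 = 3 dB.
Before 4:1 compression the overshoot was 3 × 4 = 12 dB, so input = 12.6 + 12 = 24.6 dBu.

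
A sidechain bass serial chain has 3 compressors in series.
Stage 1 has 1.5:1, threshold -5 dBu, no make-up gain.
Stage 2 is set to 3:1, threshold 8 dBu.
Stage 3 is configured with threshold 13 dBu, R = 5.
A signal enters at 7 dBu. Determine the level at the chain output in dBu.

Stage 1: overshoot 12 dB → 12/1.5 = 8 dB → 3 dBu.
Stage 2: 3 dBu is at or below the 8 dBu threshold — no compression; output 3 dBu.
Stage 3: below threshold (3 ≤ 13); passes unchanged; output 3 dBu.

3 dBu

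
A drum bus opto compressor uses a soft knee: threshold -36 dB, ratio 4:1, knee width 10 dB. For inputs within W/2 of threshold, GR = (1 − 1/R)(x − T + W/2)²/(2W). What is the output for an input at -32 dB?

x − T + W/2 = -32 − (-36) + 5 = 9.
GR = (1 − 1/4) × 9² / 20 = 0.75 × 81 / 20 = 3.0375 dB.
Output = -32 − 3.0375 = -35.0375 dB.

-35.0375 dB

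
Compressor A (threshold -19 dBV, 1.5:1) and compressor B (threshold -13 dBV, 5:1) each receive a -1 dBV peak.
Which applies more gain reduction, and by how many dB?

B, by 3.6 dB

A: overshoot 18 dB → output overshoot 12 dB → GR 6 dB.
B: overshoot 12 dB → output overshoot 2.4 dB → GR 9.6 dB.
Difference: 3.6 dB in favour of B.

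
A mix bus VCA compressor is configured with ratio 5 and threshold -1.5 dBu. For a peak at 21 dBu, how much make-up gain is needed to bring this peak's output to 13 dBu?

10 dB

Overshoot 22.5 dB → 22.5/5 = 4.5 dB after compression, so the compressed level is -1.5 + 4.5 = 3 dBu.
Make-up = target − compressed = 13 − 3 = 10 dB.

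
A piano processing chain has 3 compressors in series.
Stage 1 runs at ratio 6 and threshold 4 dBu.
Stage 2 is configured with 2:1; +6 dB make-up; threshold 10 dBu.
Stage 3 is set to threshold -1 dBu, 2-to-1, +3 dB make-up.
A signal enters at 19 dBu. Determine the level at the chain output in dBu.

Stage 1: 19 dBu is 15 dB over 4 dBu; at 6:1 that becomes 2.5 dB over, giving 6.5 dBu.
Stage 2: below threshold (6.5 ≤ 10); passes unchanged; make-up brings it to 12.5 dBu.
Stage 3: 13.5 dB above -1 dBu, reduced 2:1 to 6.75 dB above → 5.75 dBu; +3 dB make-up → 8.75 dBu.

8.75 dBu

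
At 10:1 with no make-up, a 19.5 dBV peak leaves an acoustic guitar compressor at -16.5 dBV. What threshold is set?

Input is 40 dB above T (since output overshoot × R = input overshoot: (-16.5 − T)·10 = 19.5 − T gives T = -20.5 dBV).
Check: -20.5 + (19.5 − (-20.5))/10 = -20.5 + 4 = -16.5 dBV. ✓

-20.5 dBV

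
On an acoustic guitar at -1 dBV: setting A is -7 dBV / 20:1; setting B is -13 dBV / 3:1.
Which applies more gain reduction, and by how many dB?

B, by 2.3 dB

A: 6 dB over, compressed to 0.3 dB over, so 5.7 dB of GR.
B: 12 dB over, compressed to 4 dB over, so 8 dB of GR.
B reduces 2.3 dB more.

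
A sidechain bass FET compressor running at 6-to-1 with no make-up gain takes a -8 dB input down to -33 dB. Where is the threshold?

-38 dB

Input is 30 dB above T (since output overshoot × R = input overshoot: (-33 − T)·6 = -8 − T gives T = -38 dB).
Check: -38 + (-8 − (-38))/6 = -38 + 5 = -33 dB. ✓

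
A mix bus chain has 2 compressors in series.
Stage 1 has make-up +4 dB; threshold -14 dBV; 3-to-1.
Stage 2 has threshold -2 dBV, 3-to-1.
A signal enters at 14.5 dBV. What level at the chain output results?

Stage 1: 14.5 dBV is 28.5 dB over -14 dBV; at 3:1 that becomes 9.5 dB over, giving -4.5 dBV; +4 dB make-up → -0.5 dBV.
Stage 2: -0.5 dBV is 1.5 dB over -2 dBV; at 3:1 that becomes 0.5 dB over, giving -1.5 dBV.

-1.5 dBV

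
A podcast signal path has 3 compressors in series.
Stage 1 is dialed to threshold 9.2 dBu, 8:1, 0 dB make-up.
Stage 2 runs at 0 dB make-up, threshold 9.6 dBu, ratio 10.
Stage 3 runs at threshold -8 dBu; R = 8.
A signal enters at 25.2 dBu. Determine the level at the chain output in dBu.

Stage 1: 16 dB above 9.2 dBu, reduced 8:1 to 2 dB above → 11.2 dBu.
Stage 2: 11.2 dBu is 1.6 dB over 9.6 dBu; at 10:1 that becomes 0.16 dB over, giving 9.76 dBu.
Stage 3: overshoot 17.76 dB → 17.76/8 = 2.22 dB → -5.78 dBu.

-5.78 dBu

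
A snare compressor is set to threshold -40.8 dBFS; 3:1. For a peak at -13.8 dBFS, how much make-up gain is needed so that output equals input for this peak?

18 dB

Without make-up, output = threshold + overshoot/3 = -40.8 + 9 = -31.8 dBFS.
Gap to target: 18 dB.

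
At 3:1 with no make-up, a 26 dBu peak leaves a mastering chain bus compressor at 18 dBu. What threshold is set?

Gain reduction = 26 − 18 = 8 dB; output overshoot = GR / (R − 1) = 8 / 2 = 4 dB.
Threshold = output − output overshoot = 18 − 4 = 14 dBu.

14 dBu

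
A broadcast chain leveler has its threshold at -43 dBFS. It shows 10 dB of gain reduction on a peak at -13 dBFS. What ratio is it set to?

Input overshoot = -13 − (-43) = 30 dB.
Output overshoot = 30 − 10 = 20 dB.
Ratio = input overshoot / output overshoot = 30 / 20 = 1.5.

1.5:1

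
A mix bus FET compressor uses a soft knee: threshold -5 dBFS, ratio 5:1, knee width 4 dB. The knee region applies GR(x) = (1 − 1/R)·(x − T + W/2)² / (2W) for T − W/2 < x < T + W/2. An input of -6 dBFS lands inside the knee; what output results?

x − T + W/2 = -6 − (-5) + 2 = 1.
GR = (1 − 1/5) × 1² / 8 = 0.8 × 1 / 8 = 0.1 dB.
Output = -6 − 0.1 = -6.1 dBFS.

-6.1 dBFS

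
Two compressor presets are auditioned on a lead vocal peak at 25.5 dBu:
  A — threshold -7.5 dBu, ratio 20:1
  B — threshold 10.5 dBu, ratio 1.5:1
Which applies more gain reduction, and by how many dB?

A, by 26.35 dB

A: GR = 33 − 33/20 = 31.35 dB.
B: GR = 15 − 15/1.5 = 5 dB.
A reduces 26.35 dB more.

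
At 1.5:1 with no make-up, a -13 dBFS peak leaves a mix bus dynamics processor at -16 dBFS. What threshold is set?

-22 dBFS

Input is 9 dB above T (since output overshoot × R = input overshoot: (-16 − T)·1.5 = -13 − T gives T = -22 dBFS).
Check: -22 + (-13 − (-22))/1.5 = -22 + 6 = -16 dBFS. ✓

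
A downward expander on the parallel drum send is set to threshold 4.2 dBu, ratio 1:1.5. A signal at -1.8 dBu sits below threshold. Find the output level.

The input is 6 dB below the 4.2 dBu threshold.
A 1:1.5 expander multiplies undershoot by 1.5: 6 × 1.5 = 9 dB below threshold.
Output = 4.2 − 9 = -4.8 dBu.

-4.8 dBu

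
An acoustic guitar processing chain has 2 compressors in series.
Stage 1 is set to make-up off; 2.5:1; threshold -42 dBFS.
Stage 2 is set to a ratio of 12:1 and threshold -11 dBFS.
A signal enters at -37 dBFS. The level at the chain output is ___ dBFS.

-40 dBFS

Stage 1: 5 dB above -42 dBFS, reduced 2.5:1 to 2 dB above → -40 dBFS.
Stage 2: -40 dBFS ≤ -11 dBFS, so stage 2 doesn't engage; output -40 dBFS.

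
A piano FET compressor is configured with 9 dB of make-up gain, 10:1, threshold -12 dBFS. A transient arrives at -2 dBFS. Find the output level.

The input is 10 dB above the -12 dBFS threshold.
10:1 compression reduces that to 10/10 = 1 dB over.
That puts the output at -11 dBFS; make-up adds 9 dB, giving -2 dBFS.

-2 dBFS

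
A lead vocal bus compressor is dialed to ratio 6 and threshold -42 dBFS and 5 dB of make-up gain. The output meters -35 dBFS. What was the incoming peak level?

Before make-up, the level was -35 − 5 = -40 dBFS.
That's 2 dB above the -42 dBFS threshold.
Input overshoot = R × output overshoot = 12 dB → input = -42 + 12 = -30 dBFS.

-30 dBFS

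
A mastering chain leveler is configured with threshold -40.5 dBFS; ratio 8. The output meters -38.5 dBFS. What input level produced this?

-24.5 dBFS

That's 2 dB above the -40.5 dBFS threshold.
Input overshoot = R × output overshoot = 16 dB → input = -40.5 + 16 = -24.5 dBFS.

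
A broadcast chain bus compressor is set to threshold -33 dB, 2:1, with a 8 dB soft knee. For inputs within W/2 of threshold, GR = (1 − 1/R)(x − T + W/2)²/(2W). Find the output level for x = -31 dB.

-32.125 dB

x − T + W/2 = -31 − (-33) + 4 = 6.
GR = (1 − 1/2) × 6² / 16 = 0.5 × 36 / 16 = 1.125 dB.
Output = -31 − 1.125 = -32.125 dB.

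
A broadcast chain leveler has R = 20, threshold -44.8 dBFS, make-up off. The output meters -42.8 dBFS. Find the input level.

-4.8 dBFS

The compressed level sits -42.8 − (-44.8) = 2 dB over threshold.
Undo the ratio: input overshoot = 2 × 20 = 40 dB, giving input = -4.8 dBFS.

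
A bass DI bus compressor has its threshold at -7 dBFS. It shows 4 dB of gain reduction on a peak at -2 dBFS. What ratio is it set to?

Input overshoot = -2 − (-7) = 5 dB.
Output overshoot = 5 − 4 = 1 dB.
Ratio = input overshoot / output overshoot = 5 / 1 = 5.

5:1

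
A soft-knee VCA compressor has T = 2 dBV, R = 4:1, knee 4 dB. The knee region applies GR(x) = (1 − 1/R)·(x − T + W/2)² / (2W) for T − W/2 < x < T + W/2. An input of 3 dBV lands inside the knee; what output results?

x − T + W/2 = 3 − 2 + 2 = 3.
GR = (1 − 1/4) × 3² / 8 = 0.75 × 9 / 8 = 0.84375 dB.
Output = 3 − 0.84375 = 2.15625 dBV.

2.15625 dBV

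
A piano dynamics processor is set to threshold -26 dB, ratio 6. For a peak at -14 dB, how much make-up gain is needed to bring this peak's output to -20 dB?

4 dB

Without make-up, output = threshold + overshoot/6 = -26 + 2 = -24 dB.
Gap to target: 4 dB.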